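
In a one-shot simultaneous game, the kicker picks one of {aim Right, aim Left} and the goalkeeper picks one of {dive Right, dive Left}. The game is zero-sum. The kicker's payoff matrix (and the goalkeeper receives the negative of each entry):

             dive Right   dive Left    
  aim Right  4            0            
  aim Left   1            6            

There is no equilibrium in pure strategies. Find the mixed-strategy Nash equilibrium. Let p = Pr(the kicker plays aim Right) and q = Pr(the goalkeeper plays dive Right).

In a mixed equilibrium the goalkeeper is indifferent between dive Right and dive Left; this condition fixes p.
  the goalkeeper's payoff to dive Right: p·(-4) + (1−p)·(-1) = -3p - 1
  the goalkeeper's payoff to dive Left: p·0 + (1−p)·(-6) = 6p - 6
  -3p - 1 = 6p - 6  ⇒  -9p = -5  ⇒  p = 5/9.
The goalkeeper's mix must leave the kicker indifferent between aim Right and aim Left.
  the kicker's payoff to aim Right: q·4 + (1−q)·0 = 4q
  the kicker's payoff to aim Left: q·1 + (1−q)·6 = -5q + 6
  4q = -5q + 6  ⇒  9q = 6  ⇒  q = 2/3.

p = 5/9, q = 2/3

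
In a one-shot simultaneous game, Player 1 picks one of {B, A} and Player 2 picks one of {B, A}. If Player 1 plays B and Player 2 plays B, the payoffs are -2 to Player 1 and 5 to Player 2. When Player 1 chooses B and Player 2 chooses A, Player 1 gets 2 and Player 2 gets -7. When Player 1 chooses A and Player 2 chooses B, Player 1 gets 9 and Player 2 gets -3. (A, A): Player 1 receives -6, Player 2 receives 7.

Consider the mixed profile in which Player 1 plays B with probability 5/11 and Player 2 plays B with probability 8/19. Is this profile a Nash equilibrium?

Check Player 2's indifference given Player 1's mix p = 5/11:
  payoff from B = 7/11; payoff from A = 7/11 — equal.
Check Player 1's indifference given Player 2's mix q = 8/19:
  payoff from B = 6/19; payoff from A = 6/19 — equal.
Both players are indifferent, so neither can profitably deviate.

Yes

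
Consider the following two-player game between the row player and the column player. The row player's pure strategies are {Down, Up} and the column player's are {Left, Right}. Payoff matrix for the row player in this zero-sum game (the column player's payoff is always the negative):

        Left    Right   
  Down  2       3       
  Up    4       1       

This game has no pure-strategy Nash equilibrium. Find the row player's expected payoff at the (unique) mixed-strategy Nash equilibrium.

5/2

The column player's mix must leave the row player indifferent between Down and Up.
  the row player's expected payoff from Down: q·2 + (1−q)·3 = -q + 3
  the row player's expected payoff from Up: q·4 + (1−q)·1 = 3q + 1
  -q + 3 = 3q + 1  ⇒  -4q = -2  ⇒  q = 1/2.
At equilibrium the row player is indifferent across rows, so the row player's payoff equals the payoff from Down: (1/2)·2 + (1/2)·3 = 5/2.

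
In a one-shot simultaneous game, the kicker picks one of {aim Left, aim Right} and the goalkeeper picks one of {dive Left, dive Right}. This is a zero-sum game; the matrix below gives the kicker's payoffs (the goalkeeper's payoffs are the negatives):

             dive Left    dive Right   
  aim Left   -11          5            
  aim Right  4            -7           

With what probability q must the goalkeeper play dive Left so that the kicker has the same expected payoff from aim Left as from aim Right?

q = 4/9

The goalkeeper's mix must leave the kicker indifferent between aim Left and aim Right.
  the kicker's expected payoff from aim Left: q·(-11) + (1−q)·5 = -16q + 5
  the kicker's expected payoff from aim Right: q·4 + (1−q)·(-7) = 11q - 7
  -16q + 5 = 11q - 7  ⇒  -27q = -12  ⇒  q = 4/9.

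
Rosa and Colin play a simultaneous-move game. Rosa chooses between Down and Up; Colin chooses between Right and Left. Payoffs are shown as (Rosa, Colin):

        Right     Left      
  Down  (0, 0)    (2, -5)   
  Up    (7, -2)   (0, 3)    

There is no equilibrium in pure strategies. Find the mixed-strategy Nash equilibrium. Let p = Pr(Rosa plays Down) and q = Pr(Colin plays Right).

p = 1/2, q = 2/9

For Colin to be willing to mix, Colin must be indifferent between Right and Left, which pins down Rosa's mix.
  Colin's payoff to Right: p·0 + (1−p)·(-2) = 2p - 2
  Colin's payoff to Left: p·(-5) + (1−p)·3 = -8p + 3
  2p - 2 = -8p + 3  ⇒  10p = 5  ⇒  p = 1/2.
In a mixed equilibrium Rosa is indifferent between Down and Up; this condition fixes q.
  Rosa's payoff to Down: q·0 + (1−q)·2 = -2q + 2
  Rosa's payoff to Up: q·7 + (1−q)·0 = 7q
  -2q + 2 = 7q  ⇒  -9q = -2  ⇒  q = 2/9.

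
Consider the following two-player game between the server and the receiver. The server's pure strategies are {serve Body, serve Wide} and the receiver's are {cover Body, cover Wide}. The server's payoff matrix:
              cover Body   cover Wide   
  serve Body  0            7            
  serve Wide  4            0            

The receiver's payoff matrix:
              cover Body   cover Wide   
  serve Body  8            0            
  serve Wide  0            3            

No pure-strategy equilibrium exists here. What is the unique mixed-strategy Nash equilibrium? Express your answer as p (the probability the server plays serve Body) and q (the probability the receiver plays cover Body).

p = 3/11, q = 7/11

In a mixed equilibrium the receiver is indifferent between cover Body and cover Wide; this condition fixes p.
  the receiver's payoff from cover Body: p·8 + (1−p)·0 = 8p
  the receiver's payoff from cover Wide: p·0 + (1−p)·3 = -3p + 3
  8p = -3p + 3  ⇒  11p = 3  ⇒  p = 3/11.
The server's indifference between serve Body and serve Wide determines the receiver's mixing probability q:
  the server's payoff to serve Body: q·0 + (1−q)·7 = -7q + 7
  the server's payoff to serve Wide: q·4 + (1−q)·0 = 4q
  -7q + 7 = 4q  ⇒  -11q = -7  ⇒  q = 7/11.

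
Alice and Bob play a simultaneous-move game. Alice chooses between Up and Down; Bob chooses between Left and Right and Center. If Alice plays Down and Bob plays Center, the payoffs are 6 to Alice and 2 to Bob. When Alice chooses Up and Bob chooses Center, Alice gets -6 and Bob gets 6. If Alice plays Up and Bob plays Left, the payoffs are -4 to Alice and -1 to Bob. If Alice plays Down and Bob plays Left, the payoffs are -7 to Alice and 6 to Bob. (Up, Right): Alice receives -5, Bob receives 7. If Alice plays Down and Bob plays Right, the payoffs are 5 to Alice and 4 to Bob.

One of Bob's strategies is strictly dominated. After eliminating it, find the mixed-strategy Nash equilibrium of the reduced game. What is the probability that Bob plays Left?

q = 10/13

Bob's strategy Center is strictly dominated by Right: 7 > 6 and 4 > 2. Eliminate Center.
For Alice to be willing to mix, Alice must be indifferent between Up and Down, which pins down Bob's mix.
  Alice's payoff to Up: q·(-4) + (1−q)·(-5) = q - 5
  Alice's payoff to Down: q·(-7) + (1−q)·5 = -12q + 5
  q - 5 = -12q + 5  ⇒  13q = 10  ⇒  q = 10/13.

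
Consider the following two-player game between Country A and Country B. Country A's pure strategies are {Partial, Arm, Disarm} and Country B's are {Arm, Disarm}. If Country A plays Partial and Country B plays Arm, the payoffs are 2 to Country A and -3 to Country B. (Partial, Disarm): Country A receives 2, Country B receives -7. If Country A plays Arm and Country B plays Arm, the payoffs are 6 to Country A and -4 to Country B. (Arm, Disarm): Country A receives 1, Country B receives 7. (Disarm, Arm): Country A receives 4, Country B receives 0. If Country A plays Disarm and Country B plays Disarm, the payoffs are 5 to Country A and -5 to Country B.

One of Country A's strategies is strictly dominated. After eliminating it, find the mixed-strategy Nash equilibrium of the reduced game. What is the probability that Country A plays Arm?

Country A's strategy Partial is strictly dominated by Disarm: 4 > 2 and 5 > 2. Eliminate Partial.
Set Country B's expected payoff from Arm equal to that from Disarm:
  Country B's payoff to Arm: p·(-4) + (1−p)·0 = -4p
  Country B's payoff to Disarm: p·7 + (1−p)·(-5) = 12p - 5
  -4p = 12p - 5  ⇒  -16p = -5  ⇒  p = 5/16.

p = 5/16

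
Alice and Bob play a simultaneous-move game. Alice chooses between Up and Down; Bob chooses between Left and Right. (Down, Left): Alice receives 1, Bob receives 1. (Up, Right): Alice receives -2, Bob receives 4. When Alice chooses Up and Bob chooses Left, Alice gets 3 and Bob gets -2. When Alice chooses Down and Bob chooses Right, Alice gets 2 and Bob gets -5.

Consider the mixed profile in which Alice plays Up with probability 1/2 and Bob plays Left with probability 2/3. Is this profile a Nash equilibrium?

Check Bob's indifference given Alice's mix p = 1/2:
  payoff from Left = -1/2; payoff from Right = -1/2 — equal.
Check Alice's indifference given Bob's mix q = 2/3:
  payoff from Up = 4/3; payoff from Down = 4/3 — equal.
Both players are indifferent, so neither can profitably deviate.

Yes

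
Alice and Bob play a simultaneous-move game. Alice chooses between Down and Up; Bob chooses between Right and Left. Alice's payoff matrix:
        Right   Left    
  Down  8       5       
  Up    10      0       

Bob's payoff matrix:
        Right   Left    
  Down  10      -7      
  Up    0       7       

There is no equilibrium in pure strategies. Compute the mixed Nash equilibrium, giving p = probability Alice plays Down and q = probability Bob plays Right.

Alice's mix must leave Bob indifferent between Right and Left.
  Bob's expected payoff from Right: p·10 + (1−p)·0 = 10p
  Bob's expected payoff from Left: p·(-7) + (1−p)·7 = -14p + 7
  10p = -14p + 7  ⇒  24p = 7  ⇒  p = 7/24.
For Alice to be willing to mix, Alice must be indifferent between Down and Up, which pins down Bob's mix.
  Alice's expected payoff from Down: q·8 + (1−q)·5 = 3q + 5
  Alice's expected payoff from Up: q·10 + (1−q)·0 = 10q
  3q + 5 = 10q  ⇒  -7q = -5  ⇒  q = 5/7.

p = 7/24, q = 5/7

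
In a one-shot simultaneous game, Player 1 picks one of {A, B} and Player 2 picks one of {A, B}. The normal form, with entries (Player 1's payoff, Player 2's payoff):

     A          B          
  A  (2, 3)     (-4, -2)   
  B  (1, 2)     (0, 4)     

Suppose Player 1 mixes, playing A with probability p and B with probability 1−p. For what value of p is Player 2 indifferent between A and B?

For Player 2 to be willing to mix, Player 2 must be indifferent between A and B, which pins down Player 1's mix.
  Player 2's expected payoff from A: p·3 + (1−p)·2 = p + 2
  Player 2's expected payoff from B: p·(-2) + (1−p)·4 = -6p + 4
  p + 2 = -6p + 4  ⇒  7p = 2  ⇒  p = 2/7.

p = 2/7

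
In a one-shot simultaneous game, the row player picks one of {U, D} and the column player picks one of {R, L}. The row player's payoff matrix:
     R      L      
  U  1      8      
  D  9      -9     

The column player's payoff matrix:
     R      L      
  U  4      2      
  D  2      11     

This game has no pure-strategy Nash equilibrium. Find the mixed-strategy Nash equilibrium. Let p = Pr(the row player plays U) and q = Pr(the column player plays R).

p = 9/11, q = 17/25

The row player's mix must leave the column player indifferent between R and L.
  the column player's payoff from R: p·4 + (1−p)·2 = 2p + 2
  the column player's payoff from L: p·2 + (1−p)·11 = -9p + 11
  2p + 2 = -9p + 11  ⇒  11p = 9  ⇒  p = 9/11.
The row player's indifference between U and D determines the column player's mixing probability q:
  the row player's payoff from U: q·1 + (1−q)·8 = -7q + 8
  the row player's payoff from D: q·9 + (1−q)·(-9) = 18q - 9
  -7q + 8 = 18q - 9  ⇒  -25q = -17  ⇒  q = 17/25.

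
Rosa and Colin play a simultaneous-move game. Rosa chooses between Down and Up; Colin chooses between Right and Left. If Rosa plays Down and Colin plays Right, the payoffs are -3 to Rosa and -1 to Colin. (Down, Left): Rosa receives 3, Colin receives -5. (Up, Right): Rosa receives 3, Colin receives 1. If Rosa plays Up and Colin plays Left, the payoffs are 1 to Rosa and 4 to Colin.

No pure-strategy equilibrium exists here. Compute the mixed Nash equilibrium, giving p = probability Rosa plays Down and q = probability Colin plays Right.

p = 3/7, q = 1/4

For Colin to be willing to mix, Colin must be indifferent between Right and Left, which pins down Rosa's mix.
  Colin's expected payoff from Right: p·(-1) + (1−p)·1 = -2p + 1
  Colin's expected payoff from Left: p·(-5) + (1−p)·4 = -9p + 4
  -2p + 1 = -9p + 4  ⇒  7p = 3  ⇒  p = 3/7.
In a mixed equilibrium Rosa is indifferent between Down and Up; this condition fixes q.
  Rosa's payoff to Down: q·(-3) + (1−q)·3 = -6q + 3
  Rosa's payoff to Up: q·3 + (1−q)·1 = 2q + 1
  -6q + 3 = 2q + 1  ⇒  -8q = -2  ⇒  q = 1/4.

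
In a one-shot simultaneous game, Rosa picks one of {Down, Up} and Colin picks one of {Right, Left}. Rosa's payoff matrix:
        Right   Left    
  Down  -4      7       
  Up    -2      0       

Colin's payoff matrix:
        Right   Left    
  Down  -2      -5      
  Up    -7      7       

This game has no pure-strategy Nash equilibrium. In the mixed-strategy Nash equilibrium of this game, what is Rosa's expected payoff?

-14/9

For Rosa to be willing to mix, Rosa must be indifferent between Down and Up, which pins down Colin's mix.
  Rosa's payoff from Down: q·(-4) + (1−q)·7 = -11q + 7
  Rosa's payoff from Up: q·(-2) + (1−q)·0 = -2q
  -11q + 7 = -2q  ⇒  -9q = -7  ⇒  q = 7/9.
At equilibrium Rosa is indifferent across rows, so Rosa's payoff equals the payoff from Down: (7/9)·(-4) + (2/9)·7 = -14/9.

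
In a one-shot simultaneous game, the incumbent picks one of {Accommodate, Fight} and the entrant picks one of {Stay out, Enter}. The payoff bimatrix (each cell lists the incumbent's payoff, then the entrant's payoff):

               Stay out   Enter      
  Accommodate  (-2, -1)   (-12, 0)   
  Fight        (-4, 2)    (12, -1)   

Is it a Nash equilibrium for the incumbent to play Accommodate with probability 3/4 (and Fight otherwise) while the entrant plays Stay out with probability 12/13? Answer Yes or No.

Yes

Check the entrant's indifference given the incumbent's mix p = 3/4:
  payoff from Stay out = -1/4; payoff from Enter = -1/4 — equal.
Check the incumbent's indifference given the entrant's mix q = 12/13:
  payoff from Accommodate = -36/13; payoff from Fight = -36/13 — equal.
Both players are indifferent, so neither can profitably deviate.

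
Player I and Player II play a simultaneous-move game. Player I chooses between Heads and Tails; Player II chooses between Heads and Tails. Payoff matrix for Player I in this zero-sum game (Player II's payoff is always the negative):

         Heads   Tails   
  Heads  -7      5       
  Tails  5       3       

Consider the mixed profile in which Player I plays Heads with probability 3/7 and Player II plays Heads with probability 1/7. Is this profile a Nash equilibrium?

No

Given Player I's mix p = 3/7, Player II's payoff from Heads is 1/7 but from Tails is -27/7. Player II strictly prefers Heads, so Player II would not mix.
So the proposed profile is not a Nash equilibrium.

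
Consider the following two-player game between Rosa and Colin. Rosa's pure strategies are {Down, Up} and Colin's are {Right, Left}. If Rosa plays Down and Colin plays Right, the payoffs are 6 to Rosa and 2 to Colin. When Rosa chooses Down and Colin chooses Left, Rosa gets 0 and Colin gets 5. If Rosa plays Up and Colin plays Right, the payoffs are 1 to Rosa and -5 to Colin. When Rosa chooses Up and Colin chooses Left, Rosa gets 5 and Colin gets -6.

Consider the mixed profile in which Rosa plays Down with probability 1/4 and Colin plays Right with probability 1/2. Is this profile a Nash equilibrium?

Check Colin's indifference given Rosa's mix p = 1/4:
  payoff from Right = -13/4; payoff from Left = -13/4 — equal.
Check Rosa's indifference given Colin's mix q = 1/2:
  payoff from Down = 3; payoff from Up = 3 — equal.
Both players are indifferent, so neither can profitably deviate.

Yes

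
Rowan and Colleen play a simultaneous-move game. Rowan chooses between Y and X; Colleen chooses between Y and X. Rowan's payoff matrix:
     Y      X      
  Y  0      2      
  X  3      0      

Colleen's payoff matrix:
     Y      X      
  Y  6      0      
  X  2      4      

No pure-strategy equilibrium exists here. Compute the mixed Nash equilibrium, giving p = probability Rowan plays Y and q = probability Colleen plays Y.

p = 1/4, q = 2/5

In a mixed equilibrium Colleen is indifferent between Y and X; this condition fixes p.
  Colleen's expected payoff from Y: p·6 + (1−p)·2 = 4p + 2
  Colleen's expected payoff from X: p·0 + (1−p)·4 = -4p + 4
  4p + 2 = -4p + 4  ⇒  8p = 2  ⇒  p = 1/4.
For Rowan to be willing to mix, Rowan must be indifferent between Y and X, which pins down Colleen's mix.
  Rowan's payoff to Y: q·0 + (1−q)·2 = -2q + 2
  Rowan's payoff to X: q·3 + (1−q)·0 = 3q
  -2q + 2 = 3q  ⇒  -5q = -2  ⇒  q = 2/5.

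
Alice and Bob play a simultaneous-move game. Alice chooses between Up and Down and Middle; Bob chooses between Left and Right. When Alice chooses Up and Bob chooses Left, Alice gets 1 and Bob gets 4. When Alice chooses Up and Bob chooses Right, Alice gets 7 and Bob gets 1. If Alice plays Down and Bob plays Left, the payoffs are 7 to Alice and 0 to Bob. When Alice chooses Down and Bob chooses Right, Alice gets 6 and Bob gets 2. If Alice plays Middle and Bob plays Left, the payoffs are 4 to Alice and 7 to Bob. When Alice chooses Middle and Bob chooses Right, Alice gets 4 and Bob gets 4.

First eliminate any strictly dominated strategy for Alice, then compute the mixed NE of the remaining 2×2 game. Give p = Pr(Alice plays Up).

Alice's strategy Middle is strictly dominated by Down: 7 > 4 and 6 > 4. Eliminate Middle.
Set Bob's expected payoff from Left equal to that from Right:
  Bob's payoff from Left: p·4 + (1−p)·0 = 4p
  Bob's payoff from Right: p·1 + (1−p)·2 = -p + 2
  4p = -p + 2  ⇒  5p = 2  ⇒  p = 2/5.

p = 2/5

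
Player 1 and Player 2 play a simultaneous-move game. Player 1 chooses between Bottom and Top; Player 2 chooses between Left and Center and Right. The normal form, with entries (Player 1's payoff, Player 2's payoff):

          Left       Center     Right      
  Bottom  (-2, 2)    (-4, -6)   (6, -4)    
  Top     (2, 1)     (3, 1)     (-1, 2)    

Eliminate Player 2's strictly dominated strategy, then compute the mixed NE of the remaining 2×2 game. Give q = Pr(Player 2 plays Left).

Player 2's strategy Center is strictly dominated by Right: -4 > -6 and 2 > 1. Eliminate Center.
In a mixed equilibrium Player 1 is indifferent between Bottom and Top; this condition fixes q.
  Player 1's expected payoff from Bottom: q·(-2) + (1−q)·6 = -8q + 6
  Player 1's expected payoff from Top: q·2 + (1−q)·(-1) = 3q - 1
  -8q + 6 = 3q - 1  ⇒  -11q = -7  ⇒  q = 7/11.

q = 7/11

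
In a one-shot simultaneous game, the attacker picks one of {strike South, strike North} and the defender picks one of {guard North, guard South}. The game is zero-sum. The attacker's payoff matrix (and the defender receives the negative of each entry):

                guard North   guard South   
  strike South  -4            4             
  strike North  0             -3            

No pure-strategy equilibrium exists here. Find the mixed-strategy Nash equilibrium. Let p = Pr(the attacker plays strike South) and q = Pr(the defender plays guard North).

p = 3/11, q = 7/11

For the defender to be willing to mix, the defender must be indifferent between guard North and guard South, which pins down the attacker's mix.
  the defender's payoff to guard North: p·4 + (1−p)·0 = 4p
  the defender's payoff to guard South: p·(-4) + (1−p)·3 = -7p + 3
  4p = -7p + 3  ⇒  11p = 3  ⇒  p = 3/11.
Set the attacker's expected payoff from strike South equal to that from strike North:
  the attacker's payoff from strike South: q·(-4) + (1−q)·4 = -8q + 4
  the attacker's payoff from strike North: q·0 + (1−q)·(-3) = 3q - 3
  -8q + 4 = 3q - 3  ⇒  -11q = -7  ⇒  q = 7/11.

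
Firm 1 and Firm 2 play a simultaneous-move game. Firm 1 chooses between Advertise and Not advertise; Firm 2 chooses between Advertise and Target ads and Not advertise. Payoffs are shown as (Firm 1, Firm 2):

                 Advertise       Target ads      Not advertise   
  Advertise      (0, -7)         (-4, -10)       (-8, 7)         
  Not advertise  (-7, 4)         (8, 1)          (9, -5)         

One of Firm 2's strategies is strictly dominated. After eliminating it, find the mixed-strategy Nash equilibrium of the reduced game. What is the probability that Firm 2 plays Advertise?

Firm 2's strategy Target ads is strictly dominated by Advertise: -7 > -10 and 4 > 1. Eliminate Target ads.
Firm 1's indifference between Advertise and Not advertise determines Firm 2's mixing probability q:
  Firm 1's payoff to Advertise: q·0 + (1−q)·(-8) = 8q - 8
  Firm 1's payoff to Not advertise: q·(-7) + (1−q)·9 = -16q + 9
  8q - 8 = -16q + 9  ⇒  24q = 17  ⇒  q = 17/24.

q = 17/24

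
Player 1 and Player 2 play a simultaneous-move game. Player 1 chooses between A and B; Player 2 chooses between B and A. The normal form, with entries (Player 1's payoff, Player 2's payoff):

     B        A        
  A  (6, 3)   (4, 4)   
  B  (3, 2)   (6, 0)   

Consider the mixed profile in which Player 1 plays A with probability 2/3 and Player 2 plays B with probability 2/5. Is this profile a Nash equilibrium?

Yes

Check Player 2's indifference given Player 1's mix p = 2/3:
  payoff from B = 8/3; payoff from A = 8/3 — equal.
Check Player 1's indifference given Player 2's mix q = 2/5:
  payoff from A = 24/5; payoff from B = 24/5 — equal.
Both players are indifferent, so neither can profitably deviate.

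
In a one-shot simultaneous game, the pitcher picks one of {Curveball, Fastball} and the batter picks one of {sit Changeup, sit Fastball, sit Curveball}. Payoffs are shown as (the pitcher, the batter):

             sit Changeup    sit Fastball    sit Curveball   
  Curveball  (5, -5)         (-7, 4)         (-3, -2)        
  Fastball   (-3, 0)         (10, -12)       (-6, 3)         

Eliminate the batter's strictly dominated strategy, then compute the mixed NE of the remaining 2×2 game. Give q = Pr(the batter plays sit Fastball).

q = 3/20

The batter's strategy sit Changeup is strictly dominated by sit Curveball: -2 > -5 and 3 > 0. Eliminate sit Changeup.
The batter's mix must leave the pitcher indifferent between Curveball and Fastball.
  the pitcher's expected payoff from Curveball: q·(-7) + (1−q)·(-3) = -4q - 3
  the pitcher's expected payoff from Fastball: q·10 + (1−q)·(-6) = 16q - 6
  -4q - 3 = 16q - 6  ⇒  -20q = -3  ⇒  q = 3/20.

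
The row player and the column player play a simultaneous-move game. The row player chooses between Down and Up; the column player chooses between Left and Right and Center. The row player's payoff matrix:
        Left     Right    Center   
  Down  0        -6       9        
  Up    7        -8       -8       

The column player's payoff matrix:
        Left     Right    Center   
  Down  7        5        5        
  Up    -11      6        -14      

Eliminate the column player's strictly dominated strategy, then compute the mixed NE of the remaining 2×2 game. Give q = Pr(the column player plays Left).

The column player's strategy Center is strictly dominated by Left: 7 > 5 and -11 > -14. Eliminate Center.
The column player's mix must leave the row player indifferent between Down and Up.
  the row player's payoff from Down: q·0 + (1−q)·(-6) = 6q - 6
  the row player's payoff from Up: q·7 + (1−q)·(-8) = 15q - 8
  6q - 6 = 15q - 8  ⇒  -9q = -2  ⇒  q = 2/9.

q = 2/9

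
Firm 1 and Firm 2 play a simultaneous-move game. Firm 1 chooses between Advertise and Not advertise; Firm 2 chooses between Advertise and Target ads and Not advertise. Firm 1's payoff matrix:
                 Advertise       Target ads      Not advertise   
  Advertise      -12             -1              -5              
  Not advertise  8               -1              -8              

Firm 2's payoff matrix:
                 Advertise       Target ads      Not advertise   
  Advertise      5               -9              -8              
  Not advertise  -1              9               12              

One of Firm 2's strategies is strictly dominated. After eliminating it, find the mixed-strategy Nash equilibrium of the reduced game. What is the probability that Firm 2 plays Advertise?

q = 3/23

Firm 2's strategy Target ads is strictly dominated by Not advertise: -8 > -9 and 12 > 9. Eliminate Target ads.
Set Firm 1's expected payoff from Advertise equal to that from Not advertise:
  Firm 1's expected payoff from Advertise: q·(-12) + (1−q)·(-5) = -7q - 5
  Firm 1's expected payoff from Not advertise: q·8 + (1−q)·(-8) = 16q - 8
  -7q - 5 = 16q - 8  ⇒  -23q = -3  ⇒  q = 3/23.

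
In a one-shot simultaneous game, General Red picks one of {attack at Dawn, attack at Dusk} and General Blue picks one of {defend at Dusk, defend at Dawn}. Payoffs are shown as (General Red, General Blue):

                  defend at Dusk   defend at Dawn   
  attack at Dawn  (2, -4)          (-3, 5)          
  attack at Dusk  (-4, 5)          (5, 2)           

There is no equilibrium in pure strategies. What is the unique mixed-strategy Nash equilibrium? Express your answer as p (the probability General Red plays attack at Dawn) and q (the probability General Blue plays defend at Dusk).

Set General Blue's expected payoff from defend at Dusk equal to that from defend at Dawn:
  General Blue's expected payoff from defend at Dusk: p·(-4) + (1−p)·5 = -9p + 5
  General Blue's expected payoff from defend at Dawn: p·5 + (1−p)·2 = 3p + 2
  -9p + 5 = 3p + 2  ⇒  -12p = -3  ⇒  p = 1/4.
General Red's indifference between attack at Dawn and attack at Dusk determines General Blue's mixing probability q:
  General Red's payoff from attack at Dawn: q·2 + (1−q)·(-3) = 5q - 3
  General Red's payoff from attack at Dusk: q·(-4) + (1−q)·5 = -9q + 5
  5q - 3 = -9q + 5  ⇒  14q = 8  ⇒  q = 4/7.

p = 1/4, q = 4/7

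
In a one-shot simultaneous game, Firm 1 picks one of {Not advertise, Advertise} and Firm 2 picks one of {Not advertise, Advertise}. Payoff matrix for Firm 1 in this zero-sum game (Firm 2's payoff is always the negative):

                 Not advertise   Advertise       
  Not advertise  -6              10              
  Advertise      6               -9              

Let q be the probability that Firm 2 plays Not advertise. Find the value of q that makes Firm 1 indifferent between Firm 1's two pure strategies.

For Firm 1 to be willing to mix, Firm 1 must be indifferent between Not advertise and Advertise, which pins down Firm 2's mix.
  Firm 1's payoff to Not advertise: q·(-6) + (1−q)·10 = -16q + 10
  Firm 1's payoff to Advertise: q·6 + (1−q)·(-9) = 15q - 9
  -16q + 10 = 15q - 9  ⇒  -31q = -19  ⇒  q = 19/31.

q = 19/31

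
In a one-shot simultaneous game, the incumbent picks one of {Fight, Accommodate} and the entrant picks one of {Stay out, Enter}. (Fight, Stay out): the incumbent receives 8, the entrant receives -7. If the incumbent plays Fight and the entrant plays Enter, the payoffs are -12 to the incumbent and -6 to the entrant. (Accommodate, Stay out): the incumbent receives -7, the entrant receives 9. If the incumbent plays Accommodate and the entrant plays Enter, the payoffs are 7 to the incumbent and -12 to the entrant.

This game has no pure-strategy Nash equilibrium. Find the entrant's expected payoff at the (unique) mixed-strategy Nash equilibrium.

-69/11

In a mixed equilibrium the entrant is indifferent between Stay out and Enter; this condition fixes p.
  the entrant's payoff to Stay out: p·(-7) + (1−p)·9 = -16p + 9
  the entrant's payoff to Enter: p·(-6) + (1−p)·(-12) = 6p - 12
  -16p + 9 = 6p - 12  ⇒  -22p = -21  ⇒  p = 21/22.
At equilibrium the entrant is indifferent across columns, so the entrant's payoff equals the payoff from Stay out: (21/22)·(-7) + (1/22)·9 = -69/11.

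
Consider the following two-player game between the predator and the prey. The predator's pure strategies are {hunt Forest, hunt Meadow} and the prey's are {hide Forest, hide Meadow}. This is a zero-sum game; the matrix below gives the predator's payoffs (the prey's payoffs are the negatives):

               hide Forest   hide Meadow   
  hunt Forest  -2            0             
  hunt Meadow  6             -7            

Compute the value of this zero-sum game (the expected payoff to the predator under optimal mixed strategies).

v = -14/15

The prey's mix must leave the predator indifferent between hunt Forest and hunt Meadow.
  the predator's expected payoff from hunt Forest: q·(-2) + (1−q)·0 = -2q
  the predator's expected payoff from hunt Meadow: q·6 + (1−q)·(-7) = 13q - 7
  -2q = 13q - 7  ⇒  -15q = -7  ⇒  q = 7/15.
The value is the predator's expected payoff against this mix (using hunt Forest): (7/15)·(-2) + (8/15)·0 = -14/15.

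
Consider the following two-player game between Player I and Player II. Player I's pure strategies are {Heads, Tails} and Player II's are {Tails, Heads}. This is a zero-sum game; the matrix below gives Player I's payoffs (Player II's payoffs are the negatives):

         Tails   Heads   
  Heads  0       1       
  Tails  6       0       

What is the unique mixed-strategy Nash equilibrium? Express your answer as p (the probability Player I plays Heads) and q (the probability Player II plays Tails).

For Player II to be willing to mix, Player II must be indifferent between Tails and Heads, which pins down Player I's mix.
  Player II's payoff from Tails: p·0 + (1−p)·(-6) = 6p - 6
  Player II's payoff from Heads: p·(-1) + (1−p)·0 = -p
  6p - 6 = -p  ⇒  7p = 6  ⇒  p = 6/7.
For Player I to be willing to mix, Player I must be indifferent between Heads and Tails, which pins down Player II's mix.
  Player I's expected payoff from Heads: q·0 + (1−q)·1 = -q + 1
  Player I's expected payoff from Tails: q·6 + (1−q)·0 = 6q
  -q + 1 = 6q  ⇒  -7q = -1  ⇒  q = 1/7.

p = 6/7, q = 1/7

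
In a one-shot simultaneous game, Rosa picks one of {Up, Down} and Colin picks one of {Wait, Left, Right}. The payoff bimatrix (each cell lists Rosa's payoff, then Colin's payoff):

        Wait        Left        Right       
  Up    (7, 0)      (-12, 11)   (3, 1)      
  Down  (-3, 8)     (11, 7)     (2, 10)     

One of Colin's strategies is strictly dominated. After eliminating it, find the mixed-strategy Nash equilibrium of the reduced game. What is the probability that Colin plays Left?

Colin's strategy Wait is strictly dominated by Right: 1 > 0 and 10 > 8. Eliminate Wait.
For Rosa to be willing to mix, Rosa must be indifferent between Up and Down, which pins down Colin's mix.
  Rosa's expected payoff from Up: q·(-12) + (1−q)·3 = -15q + 3
  Rosa's expected payoff from Down: q·11 + (1−q)·2 = 9q + 2
  -15q + 3 = 9q + 2  ⇒  -24q = -1  ⇒  q = 1/24.

q = 1/24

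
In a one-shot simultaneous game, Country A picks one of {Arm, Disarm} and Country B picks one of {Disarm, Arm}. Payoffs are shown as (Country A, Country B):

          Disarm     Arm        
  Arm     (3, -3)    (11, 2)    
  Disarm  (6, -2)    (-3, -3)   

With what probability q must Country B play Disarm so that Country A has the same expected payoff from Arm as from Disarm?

q = 14/17

For Country A to be willing to mix, Country A must be indifferent between Arm and Disarm, which pins down Country B's mix.
  Country A's payoff from Arm: q·3 + (1−q)·11 = -8q + 11
  Country A's payoff from Disarm: q·6 + (1−q)·(-3) = 9q - 3
  -8q + 11 = 9q - 3  ⇒  -17q = -14  ⇒  q = 14/17.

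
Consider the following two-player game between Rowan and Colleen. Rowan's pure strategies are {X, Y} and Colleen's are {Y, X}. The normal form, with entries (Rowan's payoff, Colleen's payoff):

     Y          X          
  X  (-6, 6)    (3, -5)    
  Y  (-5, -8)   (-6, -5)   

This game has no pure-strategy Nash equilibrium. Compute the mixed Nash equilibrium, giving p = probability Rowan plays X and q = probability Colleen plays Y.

For Colleen to be willing to mix, Colleen must be indifferent between Y and X, which pins down Rowan's mix.
  Colleen's expected payoff from Y: p·6 + (1−p)·(-8) = 14p - 8
  Colleen's expected payoff from X: p·(-5) + (1−p)·(-5) = -5
  14p - 8 = -5  ⇒  14p = 3  ⇒  p = 3/14.
In a mixed equilibrium Rowan is indifferent between X and Y; this condition fixes q.
  Rowan's expected payoff from X: q·(-6) + (1−q)·3 = -9q + 3
  Rowan's expected payoff from Y: q·(-5) + (1−q)·(-6) = q - 6
  -9q + 3 = q - 6  ⇒  -10q = -9  ⇒  q = 9/10.

p = 3/14, q = 9/10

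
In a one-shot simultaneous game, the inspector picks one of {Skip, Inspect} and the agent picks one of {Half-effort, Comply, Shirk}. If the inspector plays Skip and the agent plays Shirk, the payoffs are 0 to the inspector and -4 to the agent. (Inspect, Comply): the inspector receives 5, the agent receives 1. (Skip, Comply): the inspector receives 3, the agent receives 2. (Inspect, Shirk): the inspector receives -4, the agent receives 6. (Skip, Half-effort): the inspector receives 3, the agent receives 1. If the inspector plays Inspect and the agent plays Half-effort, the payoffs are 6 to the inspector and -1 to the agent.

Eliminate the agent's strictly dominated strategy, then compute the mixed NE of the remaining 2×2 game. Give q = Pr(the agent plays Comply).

q = 2/3

The agent's strategy Half-effort is strictly dominated by Comply: 2 > 1 and 1 > -1. Eliminate Half-effort.
For the inspector to be willing to mix, the inspector must be indifferent between Skip and Inspect, which pins down the agent's mix.
  the inspector's payoff to Skip: q·3 + (1−q)·0 = 3q
  the inspector's payoff to Inspect: q·5 + (1−q)·(-4) = 9q - 4
  3q = 9q - 4  ⇒  -6q = -4  ⇒  q = 2/3.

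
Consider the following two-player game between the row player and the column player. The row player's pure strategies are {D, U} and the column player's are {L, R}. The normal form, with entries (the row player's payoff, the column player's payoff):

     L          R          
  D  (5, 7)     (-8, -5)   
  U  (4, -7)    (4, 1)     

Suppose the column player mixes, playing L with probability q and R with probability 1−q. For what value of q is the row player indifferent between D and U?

The row player's indifference between D and U determines the column player's mixing probability q:
  the row player's payoff from D: q·5 + (1−q)·(-8) = 13q - 8
  the row player's payoff from U: q·4 + (1−q)·4 = 4
  13q - 8 = 4  ⇒  13q = 12  ⇒  q = 12/13.

q = 12/13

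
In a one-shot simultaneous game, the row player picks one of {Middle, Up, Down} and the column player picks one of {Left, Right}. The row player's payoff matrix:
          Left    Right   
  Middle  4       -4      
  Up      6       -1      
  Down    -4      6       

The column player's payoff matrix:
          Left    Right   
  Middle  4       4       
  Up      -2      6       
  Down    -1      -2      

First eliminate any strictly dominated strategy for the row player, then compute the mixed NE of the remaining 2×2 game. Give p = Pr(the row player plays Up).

The row player's strategy Middle is strictly dominated by Up: 6 > 4 and -1 > -4. Eliminate Middle.
For the column player to be willing to mix, the column player must be indifferent between Left and Right, which pins down the row player's mix.
  the column player's payoff from Left: p·(-2) + (1−p)·(-1) = -p - 1
  the column player's payoff from Right: p·6 + (1−p)·(-2) = 8p - 2
  -p - 1 = 8p - 2  ⇒  -9p = -1  ⇒  p = 1/9.

p = 1/9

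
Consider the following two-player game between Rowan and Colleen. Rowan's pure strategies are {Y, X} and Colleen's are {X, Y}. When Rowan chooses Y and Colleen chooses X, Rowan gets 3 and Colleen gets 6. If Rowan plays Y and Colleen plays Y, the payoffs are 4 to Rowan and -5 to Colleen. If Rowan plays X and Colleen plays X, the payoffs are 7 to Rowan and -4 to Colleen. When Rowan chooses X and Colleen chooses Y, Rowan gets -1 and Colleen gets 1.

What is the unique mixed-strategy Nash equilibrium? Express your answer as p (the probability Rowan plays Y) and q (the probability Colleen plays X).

p = 5/16, q = 5/9

In a mixed equilibrium Colleen is indifferent between X and Y; this condition fixes p.
  Colleen's expected payoff from X: p·6 + (1−p)·(-4) = 10p - 4
  Colleen's expected payoff from Y: p·(-5) + (1−p)·1 = -6p + 1
  10p - 4 = -6p + 1  ⇒  16p = 5  ⇒  p = 5/16.
Rowan's indifference between Y and X determines Colleen's mixing probability q:
  Rowan's payoff from Y: q·3 + (1−q)·4 = -q + 4
  Rowan's payoff from X: q·7 + (1−q)·(-1) = 8q - 1
  -q + 4 = 8q - 1  ⇒  -9q = -5  ⇒  q = 5/9.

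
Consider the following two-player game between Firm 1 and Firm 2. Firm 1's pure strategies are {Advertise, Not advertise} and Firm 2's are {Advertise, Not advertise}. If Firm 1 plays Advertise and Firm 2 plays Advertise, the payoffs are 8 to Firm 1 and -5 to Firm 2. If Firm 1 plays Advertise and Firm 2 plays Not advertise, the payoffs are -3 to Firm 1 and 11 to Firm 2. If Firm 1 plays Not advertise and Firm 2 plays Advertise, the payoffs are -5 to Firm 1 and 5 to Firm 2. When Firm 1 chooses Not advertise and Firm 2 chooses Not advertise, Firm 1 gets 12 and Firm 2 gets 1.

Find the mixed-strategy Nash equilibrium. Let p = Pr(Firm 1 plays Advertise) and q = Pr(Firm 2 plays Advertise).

In a mixed equilibrium Firm 2 is indifferent between Advertise and Not advertise; this condition fixes p.
  Firm 2's expected payoff from Advertise: p·(-5) + (1−p)·5 = -10p + 5
  Firm 2's expected payoff from Not advertise: p·11 + (1−p)·1 = 10p + 1
  -10p + 5 = 10p + 1  ⇒  -20p = -4  ⇒  p = 1/5.
Firm 1's indifference between Advertise and Not advertise determines Firm 2's mixing probability q:
  Firm 1's expected payoff from Advertise: q·8 + (1−q)·(-3) = 11q - 3
  Firm 1's expected payoff from Not advertise: q·(-5) + (1−q)·12 = -17q + 12
  11q - 3 = -17q + 12  ⇒  28q = 15  ⇒  q = 15/28.

p = 1/5, q = 15/28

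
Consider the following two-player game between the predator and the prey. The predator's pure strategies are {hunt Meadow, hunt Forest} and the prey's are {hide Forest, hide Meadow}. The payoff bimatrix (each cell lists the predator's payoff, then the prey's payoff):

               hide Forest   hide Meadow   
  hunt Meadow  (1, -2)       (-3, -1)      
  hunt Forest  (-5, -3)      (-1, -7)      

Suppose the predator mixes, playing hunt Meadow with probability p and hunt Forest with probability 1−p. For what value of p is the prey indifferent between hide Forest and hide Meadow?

For the prey to be willing to mix, the prey must be indifferent between hide Forest and hide Meadow, which pins down the predator's mix.
  the prey's payoff to hide Forest: p·(-2) + (1−p)·(-3) = p - 3
  the prey's payoff to hide Meadow: p·(-1) + (1−p)·(-7) = 6p - 7
  p - 3 = 6p - 7  ⇒  -5p = -4  ⇒  p = 4/5.

p = 4/5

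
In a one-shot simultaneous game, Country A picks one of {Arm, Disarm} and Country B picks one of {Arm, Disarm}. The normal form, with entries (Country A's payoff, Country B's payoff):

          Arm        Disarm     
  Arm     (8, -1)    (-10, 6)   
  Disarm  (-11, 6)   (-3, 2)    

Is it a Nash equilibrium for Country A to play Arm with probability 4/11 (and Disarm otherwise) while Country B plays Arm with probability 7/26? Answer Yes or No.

Check Country B's indifference given Country A's mix p = 4/11:
  payoff from Arm = 38/11; payoff from Disarm = 38/11 — equal.
Check Country A's indifference given Country B's mix q = 7/26:
  payoff from Arm = -67/13; payoff from Disarm = -67/13 — equal.
Both players are indifferent, so neither can profitably deviate.

Yes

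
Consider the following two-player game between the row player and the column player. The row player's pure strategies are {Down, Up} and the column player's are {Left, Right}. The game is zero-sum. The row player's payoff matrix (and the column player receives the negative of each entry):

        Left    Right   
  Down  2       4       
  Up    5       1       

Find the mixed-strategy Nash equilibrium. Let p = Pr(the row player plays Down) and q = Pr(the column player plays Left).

p = 2/3, q = 1/2

The column player's indifference between Left and Right determines the row player's mixing probability p:
  the column player's payoff from Left: p·(-2) + (1−p)·(-5) = 3p - 5
  the column player's payoff from Right: p·(-4) + (1−p)·(-1) = -3p - 1
  3p - 5 = -3p - 1  ⇒  6p = 4  ⇒  p = 2/3.
In a mixed equilibrium the row player is indifferent between Down and Up; this condition fixes q.
  the row player's payoff from Down: q·2 + (1−q)·4 = -2q + 4
  the row player's payoff from Up: q·5 + (1−q)·1 = 4q + 1
  -2q + 4 = 4q + 1  ⇒  -6q = -3  ⇒  q = 1/2.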